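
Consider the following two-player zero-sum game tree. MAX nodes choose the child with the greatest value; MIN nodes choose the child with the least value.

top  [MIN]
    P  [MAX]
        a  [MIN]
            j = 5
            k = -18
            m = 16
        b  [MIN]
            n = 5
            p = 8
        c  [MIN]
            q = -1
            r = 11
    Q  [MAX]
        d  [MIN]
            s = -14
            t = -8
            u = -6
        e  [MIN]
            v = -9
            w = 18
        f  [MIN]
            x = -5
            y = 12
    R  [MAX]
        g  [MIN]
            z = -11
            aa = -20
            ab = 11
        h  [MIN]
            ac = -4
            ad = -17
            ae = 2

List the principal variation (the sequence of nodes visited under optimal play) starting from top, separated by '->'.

top -> R -> h -> ad

a (MIN): min(5, -18, 16) = -18
b (MIN): min(5, 8) = 5
c (MIN): min(-1, 11) = -1
P (MAX): max(-18, 5, -1) = 5
d (MIN): min(-14, -8, -6) = -14
e (MIN): min(-9, 18) = -9
f (MIN): min(-5, 12) = -5
Q (MAX): max(-14, -9, -5) = -5
g (MIN): min(-11, -20, 11) = -20
h (MIN): min(-4, -17, 2) = -17
R (MAX): max(-20, -17) = -17
top (MIN): min(5, -5, -17) = -17
At top, MIN picks R (lowest: -17).
At R, MAX picks h (highest: -17).
At h, MIN picks ad (lowest: -17).
Terminal value -17.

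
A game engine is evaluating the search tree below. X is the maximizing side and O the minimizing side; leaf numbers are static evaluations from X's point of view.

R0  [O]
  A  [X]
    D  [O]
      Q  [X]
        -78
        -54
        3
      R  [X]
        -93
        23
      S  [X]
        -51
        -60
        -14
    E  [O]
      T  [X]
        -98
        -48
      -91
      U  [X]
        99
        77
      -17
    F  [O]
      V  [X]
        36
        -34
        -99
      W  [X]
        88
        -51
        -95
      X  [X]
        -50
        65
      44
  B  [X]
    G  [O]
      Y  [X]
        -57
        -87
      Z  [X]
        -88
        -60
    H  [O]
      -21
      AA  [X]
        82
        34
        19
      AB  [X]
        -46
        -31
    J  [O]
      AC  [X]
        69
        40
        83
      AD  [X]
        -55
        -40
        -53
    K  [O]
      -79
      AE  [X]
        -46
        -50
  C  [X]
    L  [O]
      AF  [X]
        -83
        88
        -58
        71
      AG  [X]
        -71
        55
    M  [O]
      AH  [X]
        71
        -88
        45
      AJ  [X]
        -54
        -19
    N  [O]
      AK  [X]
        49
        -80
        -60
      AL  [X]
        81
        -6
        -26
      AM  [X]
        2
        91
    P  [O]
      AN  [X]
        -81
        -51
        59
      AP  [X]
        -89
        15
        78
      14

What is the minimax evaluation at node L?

AF (X): max(-83, 88, -58, 71) = 88
AG (X): max(-71, 55) = 55
L (O): min(88, 55) = 55

55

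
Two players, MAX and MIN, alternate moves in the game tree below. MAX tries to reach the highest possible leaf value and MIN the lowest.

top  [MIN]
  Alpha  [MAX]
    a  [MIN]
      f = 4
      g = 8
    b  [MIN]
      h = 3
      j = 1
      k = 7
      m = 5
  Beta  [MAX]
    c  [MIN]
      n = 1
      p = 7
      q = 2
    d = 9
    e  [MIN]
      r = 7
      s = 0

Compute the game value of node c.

c (MIN): min(1, 7, 2) = 1

1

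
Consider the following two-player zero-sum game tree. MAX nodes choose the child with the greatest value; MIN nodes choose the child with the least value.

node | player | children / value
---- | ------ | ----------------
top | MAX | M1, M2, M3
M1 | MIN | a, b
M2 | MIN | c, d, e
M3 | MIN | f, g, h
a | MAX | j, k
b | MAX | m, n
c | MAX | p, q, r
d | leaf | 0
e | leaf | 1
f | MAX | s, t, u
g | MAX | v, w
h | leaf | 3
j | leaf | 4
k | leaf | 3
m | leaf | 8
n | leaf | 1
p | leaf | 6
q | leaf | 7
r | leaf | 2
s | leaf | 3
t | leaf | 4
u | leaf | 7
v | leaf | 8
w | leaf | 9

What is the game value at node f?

7

f (MAX): max(3, 4, 7) = 7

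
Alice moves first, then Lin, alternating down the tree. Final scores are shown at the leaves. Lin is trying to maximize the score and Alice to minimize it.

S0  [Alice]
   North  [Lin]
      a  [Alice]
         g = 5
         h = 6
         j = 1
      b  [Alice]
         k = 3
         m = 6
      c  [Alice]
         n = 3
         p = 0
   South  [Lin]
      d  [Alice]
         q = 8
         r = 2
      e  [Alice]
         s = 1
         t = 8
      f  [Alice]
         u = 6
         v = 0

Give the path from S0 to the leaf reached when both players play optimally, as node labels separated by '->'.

S0 -> South -> d -> r

a (Alice): min(5, 6, 1) = 1
b (Alice): min(3, 6) = 3
c (Alice): min(3, 0) = 0
North (Lin): max(1, 3, 0) = 3
d (Alice): min(8, 2) = 2
e (Alice): min(1, 8) = 1
f (Alice): min(6, 0) = 0
South (Lin): max(2, 1, 0) = 2
S0 (Alice): min(3, 2) = 2
At S0, Alice picks South (lowest: 2).
At South, Lin picks d (highest: 2).
At d, Alice picks r (lowest: 2).
Terminal value 2.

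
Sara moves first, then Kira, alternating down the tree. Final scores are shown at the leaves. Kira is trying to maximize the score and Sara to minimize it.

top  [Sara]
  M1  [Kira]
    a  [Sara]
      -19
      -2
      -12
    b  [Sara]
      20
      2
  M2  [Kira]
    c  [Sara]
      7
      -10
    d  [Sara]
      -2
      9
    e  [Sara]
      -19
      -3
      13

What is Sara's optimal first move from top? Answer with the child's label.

a (Sara): min(-19, -2, -12) = -19
b (Sara): min(20, 2) = 2
M1 (Kira): max(-19, 2) = 2
c (Sara): min(7, -10) = -10
d (Sara): min(-2, 9) = -2
e (Sara): min(-19, -3, 13) = -19
M2 (Kira): max(-10, -2, -19) = -2
top (Sara): min(2, -2) = -2
Sara at top wants the lowest of {M1=2, M2=-2}, so chooses M2.

M2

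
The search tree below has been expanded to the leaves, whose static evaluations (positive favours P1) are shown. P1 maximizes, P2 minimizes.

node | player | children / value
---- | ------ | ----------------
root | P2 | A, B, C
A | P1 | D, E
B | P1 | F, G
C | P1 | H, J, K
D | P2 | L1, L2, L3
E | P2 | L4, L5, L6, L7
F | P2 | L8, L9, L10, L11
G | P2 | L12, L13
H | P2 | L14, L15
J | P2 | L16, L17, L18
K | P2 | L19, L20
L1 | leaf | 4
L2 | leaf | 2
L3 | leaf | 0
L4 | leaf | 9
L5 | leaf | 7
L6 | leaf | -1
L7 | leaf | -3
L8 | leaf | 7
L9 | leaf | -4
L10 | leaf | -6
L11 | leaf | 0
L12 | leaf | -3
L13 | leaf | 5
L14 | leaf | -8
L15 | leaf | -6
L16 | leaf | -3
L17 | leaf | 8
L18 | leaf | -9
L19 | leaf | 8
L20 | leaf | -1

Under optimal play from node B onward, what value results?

F (P2): min(7, -4, -6, 0) = -6
G (P2): min(-3, 5) = -3
B (P1): max(-6, -3) = -3

-3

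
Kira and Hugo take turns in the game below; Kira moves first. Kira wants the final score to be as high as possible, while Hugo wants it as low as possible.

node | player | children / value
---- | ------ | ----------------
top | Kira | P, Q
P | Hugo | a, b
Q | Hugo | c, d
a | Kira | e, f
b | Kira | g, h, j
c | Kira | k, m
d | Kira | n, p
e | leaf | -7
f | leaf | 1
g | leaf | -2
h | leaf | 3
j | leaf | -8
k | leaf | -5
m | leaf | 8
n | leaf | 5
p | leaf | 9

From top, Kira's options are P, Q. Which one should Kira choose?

a (Kira): max(-7, 1) = 1
b (Kira): max(-2, 3, -8) = 3
P (Hugo): min(1, 3) = 1
c (Kira): max(-5, 8) = 8
d (Kira): max(5, 9) = 9
Q (Hugo): min(8, 9) = 8
top (Kira): max(1, 8) = 8
Kira at top wants the highest of {P=1, Q=8}, so chooses Q.

Q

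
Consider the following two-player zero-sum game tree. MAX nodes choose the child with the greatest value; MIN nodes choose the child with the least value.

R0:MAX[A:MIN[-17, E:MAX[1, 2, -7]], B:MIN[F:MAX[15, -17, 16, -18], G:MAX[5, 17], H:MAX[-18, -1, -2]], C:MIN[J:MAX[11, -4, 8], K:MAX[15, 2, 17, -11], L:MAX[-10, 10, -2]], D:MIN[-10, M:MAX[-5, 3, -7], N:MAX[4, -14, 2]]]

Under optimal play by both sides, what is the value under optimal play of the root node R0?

10

E (MAX): max(1, 2, -7) = 2
A (MIN): min(-17, 2) = -17
F (MAX): max(15, -17, 16, -18) = 16
G (MAX): max(5, 17) = 17
H (MAX): max(-18, -1, -2) = -1
B (MIN): min(16, 17, -1) = -1
J (MAX): max(11, -4, 8) = 11
K (MAX): max(15, 2, 17, -11) = 17
L (MAX): max(-10, 10, -2) = 10
C (MIN): min(11, 17, 10) = 10
M (MAX): max(-5, 3, -7) = 3
N (MAX): max(4, -14, 2) = 4
D (MIN): min(-10, 3, 4) = -10
R0 (MAX): max(-17, -1, 10, -10) = 10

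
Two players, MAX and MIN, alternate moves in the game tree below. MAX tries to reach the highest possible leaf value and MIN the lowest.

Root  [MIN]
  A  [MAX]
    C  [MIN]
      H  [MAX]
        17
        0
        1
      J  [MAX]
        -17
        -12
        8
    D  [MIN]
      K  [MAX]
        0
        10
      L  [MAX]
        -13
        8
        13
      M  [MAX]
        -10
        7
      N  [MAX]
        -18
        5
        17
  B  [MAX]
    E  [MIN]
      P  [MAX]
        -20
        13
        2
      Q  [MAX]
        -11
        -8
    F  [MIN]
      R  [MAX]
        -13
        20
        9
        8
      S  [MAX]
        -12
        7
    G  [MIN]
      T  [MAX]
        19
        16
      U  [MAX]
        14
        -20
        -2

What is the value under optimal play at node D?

K (MAX): max(0, 10) = 10
L (MAX): max(-13, 8, 13) = 13
M (MAX): max(-10, 7) = 7
N (MAX): max(-18, 5, 17) = 17
D (MIN): min(10, 13, 7, 17) = 7

7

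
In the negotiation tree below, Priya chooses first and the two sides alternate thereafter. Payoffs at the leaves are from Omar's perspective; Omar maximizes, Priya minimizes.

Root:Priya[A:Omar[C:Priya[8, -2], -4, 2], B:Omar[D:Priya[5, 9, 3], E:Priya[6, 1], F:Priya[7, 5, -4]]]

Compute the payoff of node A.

C (Priya): min(8, -2) = -2
A (Omar): max(-2, -4, 2) = 2

2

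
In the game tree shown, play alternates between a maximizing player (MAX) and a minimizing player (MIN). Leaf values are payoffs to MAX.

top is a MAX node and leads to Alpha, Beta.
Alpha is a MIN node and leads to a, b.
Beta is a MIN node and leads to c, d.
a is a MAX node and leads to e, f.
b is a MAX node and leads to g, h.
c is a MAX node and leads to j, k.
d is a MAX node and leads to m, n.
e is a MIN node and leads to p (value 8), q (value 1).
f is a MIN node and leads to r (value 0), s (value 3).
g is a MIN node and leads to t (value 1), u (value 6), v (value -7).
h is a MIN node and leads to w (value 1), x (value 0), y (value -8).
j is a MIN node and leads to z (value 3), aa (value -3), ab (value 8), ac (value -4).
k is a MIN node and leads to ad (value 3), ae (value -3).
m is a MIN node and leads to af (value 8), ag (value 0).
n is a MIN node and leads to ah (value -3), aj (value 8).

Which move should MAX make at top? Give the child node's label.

Beta

e (MIN): min(8, 1) = 1
f (MIN): min(0, 3) = 0
a (MAX): max(1, 0) = 1
g (MIN): min(1, 6, -7) = -7
h (MIN): min(1, 0, -8) = -8
b (MAX): max(-7, -8) = -7
Alpha (MIN): min(1, -7) = -7
j (MIN): min(3, -3, 8, -4) = -4
k (MIN): min(3, -3) = -3
c (MAX): max(-4, -3) = -3
m (MIN): min(8, 0) = 0
n (MIN): min(-3, 8) = -3
d (MAX): max(0, -3) = 0
Beta (MIN): min(-3, 0) = -3
top (MAX): max(-7, -3) = -3
MAX at top wants the highest of {Alpha=-7, Beta=-3}, so chooses Beta.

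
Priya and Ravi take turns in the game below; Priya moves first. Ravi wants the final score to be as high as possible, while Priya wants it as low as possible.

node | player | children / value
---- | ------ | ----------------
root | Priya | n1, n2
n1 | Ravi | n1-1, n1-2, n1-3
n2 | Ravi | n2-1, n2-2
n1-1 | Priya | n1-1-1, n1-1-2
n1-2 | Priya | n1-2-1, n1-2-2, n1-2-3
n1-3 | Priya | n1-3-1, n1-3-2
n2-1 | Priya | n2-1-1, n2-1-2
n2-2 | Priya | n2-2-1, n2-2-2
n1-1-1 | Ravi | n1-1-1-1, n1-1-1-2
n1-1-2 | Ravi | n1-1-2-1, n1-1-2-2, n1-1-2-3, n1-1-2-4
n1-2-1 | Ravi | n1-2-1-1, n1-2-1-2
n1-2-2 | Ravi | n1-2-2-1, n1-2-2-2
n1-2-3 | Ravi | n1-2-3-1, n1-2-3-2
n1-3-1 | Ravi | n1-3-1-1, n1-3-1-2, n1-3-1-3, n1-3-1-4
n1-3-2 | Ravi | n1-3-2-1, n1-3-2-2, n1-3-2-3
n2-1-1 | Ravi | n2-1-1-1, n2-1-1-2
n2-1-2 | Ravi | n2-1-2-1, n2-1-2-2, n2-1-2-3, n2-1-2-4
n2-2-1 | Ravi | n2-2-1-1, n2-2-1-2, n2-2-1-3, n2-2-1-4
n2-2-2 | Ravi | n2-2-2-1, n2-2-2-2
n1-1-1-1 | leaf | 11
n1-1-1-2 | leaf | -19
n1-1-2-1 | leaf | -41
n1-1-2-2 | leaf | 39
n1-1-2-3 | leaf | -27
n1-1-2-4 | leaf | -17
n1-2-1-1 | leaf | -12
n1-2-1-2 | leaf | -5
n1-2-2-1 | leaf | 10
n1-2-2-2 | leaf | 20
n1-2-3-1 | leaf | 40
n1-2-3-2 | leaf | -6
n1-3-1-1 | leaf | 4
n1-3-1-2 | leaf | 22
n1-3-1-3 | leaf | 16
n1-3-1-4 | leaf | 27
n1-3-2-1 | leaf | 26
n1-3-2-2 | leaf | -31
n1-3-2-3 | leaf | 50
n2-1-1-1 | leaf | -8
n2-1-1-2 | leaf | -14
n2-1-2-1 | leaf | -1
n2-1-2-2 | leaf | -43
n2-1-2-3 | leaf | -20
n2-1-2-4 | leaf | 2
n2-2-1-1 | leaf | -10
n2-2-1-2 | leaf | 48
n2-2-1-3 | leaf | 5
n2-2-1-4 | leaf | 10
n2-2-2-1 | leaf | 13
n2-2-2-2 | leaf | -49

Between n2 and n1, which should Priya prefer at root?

n2-1-1 (Ravi): max(-8, -14) = -8
n2-1-2 (Ravi): max(-1, -43, -20, 2) = 2
n2-1 (Priya): min(-8, 2) = -8
n2-2-1 (Ravi): max(-10, 48, 5, 10) = 48
n2-2-2 (Ravi): max(13, -49) = 13
n2-2 (Priya): min(48, 13) = 13
n2 (Ravi): max(-8, 13) = 13
n1-1-1 (Ravi): max(11, -19) = 11
n1-1-2 (Ravi): max(-41, 39, -27, -17) = 39
n1-1 (Priya): min(11, 39) = 11
n1-2-1 (Ravi): max(-12, -5) = -5
n1-2-2 (Ravi): max(10, 20) = 20
n1-2-3 (Ravi): max(40, -6) = 40
n1-2 (Priya): min(-5, 20, 40) = -5
n1-3-1 (Ravi): max(4, 22, 16, 27) = 27
n1-3-2 (Ravi): max(26, -31, 50) = 50
n1-3 (Priya): min(27, 50) = 27
n1 (Ravi): max(11, -5, 27) = 27
Priya prefers the lower value; n2=13, n1=27. n2 is better since 13 < 27.

n2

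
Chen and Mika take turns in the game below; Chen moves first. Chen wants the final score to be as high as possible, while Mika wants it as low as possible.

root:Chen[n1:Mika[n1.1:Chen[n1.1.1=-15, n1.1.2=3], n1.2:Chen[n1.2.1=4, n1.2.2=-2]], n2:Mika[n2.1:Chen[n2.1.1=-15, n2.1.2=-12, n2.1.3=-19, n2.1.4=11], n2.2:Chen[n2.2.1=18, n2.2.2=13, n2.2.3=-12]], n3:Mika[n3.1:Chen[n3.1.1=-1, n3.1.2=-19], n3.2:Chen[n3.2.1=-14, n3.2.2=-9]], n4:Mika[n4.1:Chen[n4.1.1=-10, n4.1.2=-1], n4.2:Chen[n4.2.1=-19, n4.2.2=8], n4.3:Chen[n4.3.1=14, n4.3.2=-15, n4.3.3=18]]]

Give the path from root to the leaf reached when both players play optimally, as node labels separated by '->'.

root -> n2 -> n2.1 -> n2.1.4

n1.1 (Chen): max(-15, 3) = 3
n1.2 (Chen): max(4, -2) = 4
n1 (Mika): min(3, 4) = 3
n2.1 (Chen): max(-15, -12, -19, 11) = 11
n2.2 (Chen): max(18, 13, -12) = 18
n2 (Mika): min(11, 18) = 11
n3.1 (Chen): max(-1, -19) = -1
n3.2 (Chen): max(-14, -9) = -9
n3 (Mika): min(-1, -9) = -9
n4.1 (Chen): max(-10, -1) = -1
n4.2 (Chen): max(-19, 8) = 8
n4.3 (Chen): max(14, -15, 18) = 18
n4 (Mika): min(-1, 8, 18) = -1
root (Chen): max(3, 11, -9, -1) = 11
At root, Chen picks n2 (highest: 11).
At n2, Mika picks n2.1 (lowest: 11).
At n2.1, Chen picks n2.1.4 (highest: 11).
Terminal value 11.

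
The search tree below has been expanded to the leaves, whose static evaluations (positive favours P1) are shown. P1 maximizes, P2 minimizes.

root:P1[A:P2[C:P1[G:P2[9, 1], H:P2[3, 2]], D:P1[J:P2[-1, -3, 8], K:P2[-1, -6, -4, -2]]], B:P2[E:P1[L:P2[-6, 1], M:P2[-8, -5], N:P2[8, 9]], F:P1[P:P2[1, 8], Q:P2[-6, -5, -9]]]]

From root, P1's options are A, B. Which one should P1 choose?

G (P2): min(9, 1) = 1
H (P2): min(3, 2) = 2
C (P1): max(1, 2) = 2
J (P2): min(-1, -3, 8) = -3
K (P2): min(-1, -6, -4, -2) = -6
D (P1): max(-3, -6) = -3
A (P2): min(2, -3) = -3
L (P2): min(-6, 1) = -6
M (P2): min(-8, -5) = -8
N (P2): min(8, 9) = 8
E (P1): max(-6, -8, 8) = 8
P (P2): min(1, 8) = 1
Q (P2): min(-6, -5, -9) = -9
F (P1): max(1, -9) = 1
B (P2): min(8, 1) = 1
root (P1): max(-3, 1) = 1
P1 at root wants the highest of {A=-3, B=1}, so chooses B.

B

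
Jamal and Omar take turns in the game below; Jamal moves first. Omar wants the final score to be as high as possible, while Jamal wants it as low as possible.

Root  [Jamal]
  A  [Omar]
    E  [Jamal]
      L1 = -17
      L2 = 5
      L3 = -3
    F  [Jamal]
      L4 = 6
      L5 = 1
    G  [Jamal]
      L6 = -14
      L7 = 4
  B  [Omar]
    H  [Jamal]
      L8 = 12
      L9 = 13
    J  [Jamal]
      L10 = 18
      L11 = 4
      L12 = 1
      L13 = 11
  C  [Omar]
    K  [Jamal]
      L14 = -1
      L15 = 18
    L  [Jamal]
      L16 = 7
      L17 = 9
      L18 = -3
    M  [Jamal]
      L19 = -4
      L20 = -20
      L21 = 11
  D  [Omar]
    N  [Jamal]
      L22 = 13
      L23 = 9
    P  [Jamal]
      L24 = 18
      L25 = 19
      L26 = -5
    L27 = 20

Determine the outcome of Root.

-1

E (Jamal): min(-17, 5, -3) = -17
F (Jamal): min(6, 1) = 1
G (Jamal): min(-14, 4) = -14
A (Omar): max(-17, 1, -14) = 1
H (Jamal): min(12, 13) = 12
J (Jamal): min(18, 4, 1, 11) = 1
B (Omar): max(12, 1) = 12
K (Jamal): min(-1, 18) = -1
L (Jamal): min(7, 9, -3) = -3
M (Jamal): min(-4, -20, 11) = -20
C (Omar): max(-1, -3, -20) = -1
N (Jamal): min(13, 9) = 9
P (Jamal): min(18, 19, -5) = -5
D (Omar): max(9, -5, 20) = 20
Root (Jamal): min(1, 12, -1, 20) = -1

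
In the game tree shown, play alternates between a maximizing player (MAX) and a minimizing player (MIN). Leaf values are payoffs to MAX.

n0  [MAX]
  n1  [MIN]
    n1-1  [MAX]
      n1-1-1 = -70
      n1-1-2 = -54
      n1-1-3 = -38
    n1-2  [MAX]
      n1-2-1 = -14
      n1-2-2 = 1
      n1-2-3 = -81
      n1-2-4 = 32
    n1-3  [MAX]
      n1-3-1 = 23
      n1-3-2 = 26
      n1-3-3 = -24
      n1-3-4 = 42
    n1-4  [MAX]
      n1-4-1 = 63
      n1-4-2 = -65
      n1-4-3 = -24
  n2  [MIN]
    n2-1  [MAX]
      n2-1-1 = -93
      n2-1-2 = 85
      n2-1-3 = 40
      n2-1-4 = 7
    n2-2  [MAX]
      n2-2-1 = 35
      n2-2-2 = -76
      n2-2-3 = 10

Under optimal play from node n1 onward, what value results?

-38

n1-1 (MAX): max(-70, -54, -38) = -38
n1-2 (MAX): max(-14, 1, -81, 32) = 32
n1-3 (MAX): max(23, 26, -24, 42) = 42
n1-4 (MAX): max(63, -65, -24) = 63
n1 (MIN): min(-38, 32, 42, 63) = -38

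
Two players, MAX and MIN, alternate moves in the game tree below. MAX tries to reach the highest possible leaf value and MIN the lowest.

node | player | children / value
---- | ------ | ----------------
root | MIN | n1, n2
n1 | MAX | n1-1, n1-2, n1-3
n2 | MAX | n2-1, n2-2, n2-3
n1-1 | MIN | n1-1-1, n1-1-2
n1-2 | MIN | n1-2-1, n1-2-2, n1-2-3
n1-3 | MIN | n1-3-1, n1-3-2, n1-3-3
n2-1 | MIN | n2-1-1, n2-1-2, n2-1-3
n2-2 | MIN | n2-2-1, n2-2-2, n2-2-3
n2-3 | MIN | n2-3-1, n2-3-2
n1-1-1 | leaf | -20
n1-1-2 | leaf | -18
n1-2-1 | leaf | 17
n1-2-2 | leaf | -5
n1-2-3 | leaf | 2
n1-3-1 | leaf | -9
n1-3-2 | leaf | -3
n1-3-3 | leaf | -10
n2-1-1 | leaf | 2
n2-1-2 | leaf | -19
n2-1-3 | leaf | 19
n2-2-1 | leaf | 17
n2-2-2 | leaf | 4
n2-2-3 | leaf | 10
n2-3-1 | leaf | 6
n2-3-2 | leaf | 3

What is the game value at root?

-5

n1-1 (MIN): min(-20, -18) = -20
n1-2 (MIN): min(17, -5, 2) = -5
n1-3 (MIN): min(-9, -3, -10) = -10
n1 (MAX): max(-20, -5, -10) = -5
n2-1 (MIN): min(2, -19, 19) = -19
n2-2 (MIN): min(17, 4, 10) = 4
n2-3 (MIN): min(6, 3) = 3
n2 (MAX): max(-19, 4, 3) = 4
root (MIN): min(-5, 4) = -5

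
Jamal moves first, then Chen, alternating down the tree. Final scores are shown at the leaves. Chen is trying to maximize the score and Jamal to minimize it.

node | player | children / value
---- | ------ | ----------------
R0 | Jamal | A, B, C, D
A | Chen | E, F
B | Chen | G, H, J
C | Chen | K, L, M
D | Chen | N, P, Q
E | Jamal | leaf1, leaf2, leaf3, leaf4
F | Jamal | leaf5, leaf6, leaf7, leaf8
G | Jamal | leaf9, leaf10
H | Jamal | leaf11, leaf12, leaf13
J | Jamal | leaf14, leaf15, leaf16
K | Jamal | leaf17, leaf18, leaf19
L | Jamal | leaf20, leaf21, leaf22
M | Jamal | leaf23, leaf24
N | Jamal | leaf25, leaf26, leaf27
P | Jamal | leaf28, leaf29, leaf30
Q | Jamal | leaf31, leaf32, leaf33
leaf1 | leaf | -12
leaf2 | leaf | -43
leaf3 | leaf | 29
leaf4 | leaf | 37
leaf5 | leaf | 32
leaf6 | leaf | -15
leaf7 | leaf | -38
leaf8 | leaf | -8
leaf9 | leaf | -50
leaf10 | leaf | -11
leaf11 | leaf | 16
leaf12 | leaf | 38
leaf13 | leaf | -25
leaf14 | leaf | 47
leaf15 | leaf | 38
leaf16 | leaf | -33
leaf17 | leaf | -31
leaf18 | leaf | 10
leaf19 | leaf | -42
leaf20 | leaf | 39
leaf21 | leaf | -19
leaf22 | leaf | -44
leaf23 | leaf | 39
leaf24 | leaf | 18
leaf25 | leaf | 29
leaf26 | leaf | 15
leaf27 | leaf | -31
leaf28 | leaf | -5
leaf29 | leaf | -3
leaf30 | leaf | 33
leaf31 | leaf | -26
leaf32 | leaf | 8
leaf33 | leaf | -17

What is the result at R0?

E (Jamal): min(-12, -43, 29, 37) = -43
F (Jamal): min(32, -15, -38, -8) = -38
A (Chen): max(-43, -38) = -38
G (Jamal): min(-50, -11) = -50
H (Jamal): min(16, 38, -25) = -25
J (Jamal): min(47, 38, -33) = -33
B (Chen): max(-50, -25, -33) = -25
K (Jamal): min(-31, 10, -42) = -42
L (Jamal): min(39, -19, -44) = -44
M (Jamal): min(39, 18) = 18
C (Chen): max(-42, -44, 18) = 18
N (Jamal): min(29, 15, -31) = -31
P (Jamal): min(-5, -3, 33) = -5
Q (Jamal): min(-26, 8, -17) = -26
D (Chen): max(-31, -5, -26) = -5
R0 (Jamal): min(-38, -25, 18, -5) = -38

-38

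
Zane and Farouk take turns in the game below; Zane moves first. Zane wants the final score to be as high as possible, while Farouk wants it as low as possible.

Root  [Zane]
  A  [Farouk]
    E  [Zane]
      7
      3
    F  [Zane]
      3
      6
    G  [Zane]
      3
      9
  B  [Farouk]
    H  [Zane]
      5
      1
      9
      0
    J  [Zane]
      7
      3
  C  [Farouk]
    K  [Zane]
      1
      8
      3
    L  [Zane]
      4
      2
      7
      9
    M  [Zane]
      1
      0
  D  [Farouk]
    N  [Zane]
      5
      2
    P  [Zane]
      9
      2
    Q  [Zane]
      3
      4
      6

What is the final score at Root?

E (Zane): max(7, 3) = 7
F (Zane): max(3, 6) = 6
G (Zane): max(3, 9) = 9
A (Farouk): min(7, 6, 9) = 6
H (Zane): max(5, 1, 9, 0) = 9
J (Zane): max(7, 3) = 7
B (Farouk): min(9, 7) = 7
K (Zane): max(1, 8, 3) = 8
L (Zane): max(4, 2, 7, 9) = 9
M (Zane): max(1, 0) = 1
C (Farouk): min(8, 9, 1) = 1
N (Zane): max(5, 2) = 5
P (Zane): max(9, 2) = 9
Q (Zane): max(3, 4, 6) = 6
D (Farouk): min(5, 9, 6) = 5
Root (Zane): max(6, 7, 1, 5) = 7

7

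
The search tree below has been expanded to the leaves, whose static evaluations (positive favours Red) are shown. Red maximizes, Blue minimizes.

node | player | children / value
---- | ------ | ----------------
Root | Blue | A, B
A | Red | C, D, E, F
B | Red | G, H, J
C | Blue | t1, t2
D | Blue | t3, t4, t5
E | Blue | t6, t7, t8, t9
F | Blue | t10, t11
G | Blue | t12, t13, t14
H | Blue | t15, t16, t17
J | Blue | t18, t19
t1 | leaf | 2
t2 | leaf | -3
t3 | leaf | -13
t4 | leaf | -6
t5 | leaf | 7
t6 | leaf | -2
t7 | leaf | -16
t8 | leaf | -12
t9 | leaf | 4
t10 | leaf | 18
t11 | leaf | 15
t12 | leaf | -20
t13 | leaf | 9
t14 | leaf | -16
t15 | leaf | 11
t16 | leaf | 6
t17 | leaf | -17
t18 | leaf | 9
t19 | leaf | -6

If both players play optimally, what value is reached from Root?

-6

C (Blue): min(2, -3) = -3
D (Blue): min(-13, -6, 7) = -13
E (Blue): min(-2, -16, -12, 4) = -16
F (Blue): min(18, 15) = 15
A (Red): max(-3, -13, -16, 15) = 15
G (Blue): min(-20, 9, -16) = -20
H (Blue): min(11, 6, -17) = -17
J (Blue): min(9, -6) = -6
B (Red): max(-20, -17, -6) = -6
Root (Blue): min(15, -6) = -6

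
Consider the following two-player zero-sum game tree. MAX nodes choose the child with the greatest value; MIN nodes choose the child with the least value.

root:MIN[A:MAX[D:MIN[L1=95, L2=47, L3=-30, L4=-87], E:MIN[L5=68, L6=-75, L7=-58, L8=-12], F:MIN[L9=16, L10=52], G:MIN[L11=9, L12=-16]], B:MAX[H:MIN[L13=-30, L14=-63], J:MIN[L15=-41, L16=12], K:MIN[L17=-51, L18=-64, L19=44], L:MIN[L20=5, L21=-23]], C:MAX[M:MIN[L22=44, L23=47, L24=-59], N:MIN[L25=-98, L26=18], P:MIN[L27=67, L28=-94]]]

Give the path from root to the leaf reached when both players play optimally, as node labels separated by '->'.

root -> C -> M -> L24

D (MIN): min(95, 47, -30, -87) = -87
E (MIN): min(68, -75, -58, -12) = -75
F (MIN): min(16, 52) = 16
G (MIN): min(9, -16) = -16
A (MAX): max(-87, -75, 16, -16) = 16
H (MIN): min(-30, -63) = -63
J (MIN): min(-41, 12) = -41
K (MIN): min(-51, -64, 44) = -64
L (MIN): min(5, -23) = -23
B (MAX): max(-63, -41, -64, -23) = -23
M (MIN): min(44, 47, -59) = -59
N (MIN): min(-98, 18) = -98
P (MIN): min(67, -94) = -94
C (MAX): max(-59, -98, -94) = -59
root (MIN): min(16, -23, -59) = -59
At root, MIN picks C (lowest: -59).
At C, MAX picks M (highest: -59).
At M, MIN picks L24 (lowest: -59).
Terminal value -59.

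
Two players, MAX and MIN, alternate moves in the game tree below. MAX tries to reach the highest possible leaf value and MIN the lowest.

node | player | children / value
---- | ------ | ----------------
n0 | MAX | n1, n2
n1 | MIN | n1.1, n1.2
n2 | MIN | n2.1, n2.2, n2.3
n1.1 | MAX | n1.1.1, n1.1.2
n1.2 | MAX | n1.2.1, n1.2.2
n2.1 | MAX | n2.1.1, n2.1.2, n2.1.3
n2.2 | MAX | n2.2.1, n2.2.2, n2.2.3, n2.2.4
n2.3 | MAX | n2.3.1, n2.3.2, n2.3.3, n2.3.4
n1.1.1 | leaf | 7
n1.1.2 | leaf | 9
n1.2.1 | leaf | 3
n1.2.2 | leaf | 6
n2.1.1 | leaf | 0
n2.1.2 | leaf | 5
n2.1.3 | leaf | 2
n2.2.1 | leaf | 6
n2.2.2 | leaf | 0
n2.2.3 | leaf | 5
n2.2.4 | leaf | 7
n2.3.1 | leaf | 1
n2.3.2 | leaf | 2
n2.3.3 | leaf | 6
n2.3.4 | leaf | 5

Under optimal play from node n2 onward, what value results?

n2.1 (MAX): max(0, 5, 2) = 5
n2.2 (MAX): max(6, 0, 5, 7) = 7
n2.3 (MAX): max(1, 2, 6, 5) = 6
n2 (MIN): min(5, 7, 6) = 5

5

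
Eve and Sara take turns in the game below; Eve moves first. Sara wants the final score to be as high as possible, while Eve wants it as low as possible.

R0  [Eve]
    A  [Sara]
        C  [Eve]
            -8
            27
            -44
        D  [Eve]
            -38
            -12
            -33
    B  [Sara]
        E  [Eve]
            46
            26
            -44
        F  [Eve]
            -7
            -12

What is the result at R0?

-38

C (Eve): min(-8, 27, -44) = -44
D (Eve): min(-38, -12, -33) = -38
A (Sara): max(-44, -38) = -38
E (Eve): min(46, 26, -44) = -44
F (Eve): min(-7, -12) = -12
B (Sara): max(-44, -12) = -12
R0 (Eve): min(-38, -12) = -38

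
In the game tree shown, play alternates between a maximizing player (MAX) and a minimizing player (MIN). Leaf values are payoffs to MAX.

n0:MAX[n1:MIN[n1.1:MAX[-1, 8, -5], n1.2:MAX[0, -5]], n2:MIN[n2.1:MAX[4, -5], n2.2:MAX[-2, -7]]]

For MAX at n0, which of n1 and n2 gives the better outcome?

n1.1 (MAX): max(-1, 8, -5) = 8
n1.2 (MAX): max(0, -5) = 0
n1 (MIN): min(8, 0) = 0
n2.1 (MAX): max(4, -5) = 4
n2.2 (MAX): max(-2, -7) = -2
n2 (MIN): min(4, -2) = -2
MAX prefers the higher value; n1=0, n2=-2. n1 is better since 0 > -2.

n1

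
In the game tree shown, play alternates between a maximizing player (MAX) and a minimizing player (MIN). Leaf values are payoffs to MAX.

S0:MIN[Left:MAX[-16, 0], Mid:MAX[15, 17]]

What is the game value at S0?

0

Left (MAX): max(-16, 0) = 0
Mid (MAX): max(15, 17) = 17
S0 (MIN): min(0, 17) = 0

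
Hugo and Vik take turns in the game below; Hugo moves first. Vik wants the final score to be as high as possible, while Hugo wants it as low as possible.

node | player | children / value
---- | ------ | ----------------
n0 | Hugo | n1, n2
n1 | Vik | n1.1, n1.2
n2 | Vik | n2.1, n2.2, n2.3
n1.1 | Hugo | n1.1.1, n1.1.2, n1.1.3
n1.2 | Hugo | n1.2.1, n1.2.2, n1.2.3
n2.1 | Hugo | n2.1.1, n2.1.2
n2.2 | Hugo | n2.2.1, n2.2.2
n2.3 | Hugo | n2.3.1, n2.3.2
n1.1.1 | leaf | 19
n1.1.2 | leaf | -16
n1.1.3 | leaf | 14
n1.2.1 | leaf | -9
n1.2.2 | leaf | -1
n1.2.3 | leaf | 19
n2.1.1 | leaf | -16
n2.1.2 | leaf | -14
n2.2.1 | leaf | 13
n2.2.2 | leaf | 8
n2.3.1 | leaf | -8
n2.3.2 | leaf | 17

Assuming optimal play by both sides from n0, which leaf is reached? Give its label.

n1.2.1

n1.1 (Hugo): min(19, -16, 14) = -16
n1.2 (Hugo): min(-9, -1, 19) = -9
n1 (Vik): max(-16, -9) = -9
n2.1 (Hugo): min(-16, -14) = -16
n2.2 (Hugo): min(13, 8) = 8
n2.3 (Hugo): min(-8, 17) = -8
n2 (Vik): max(-16, 8, -8) = 8
n0 (Hugo): min(-9, 8) = -9
At n0, Hugo picks n1 (lowest: -9).
At n1, Vik picks n1.2 (highest: -9).
At n1.2, Hugo picks n1.2.1 (lowest: -9).
Terminal value -9.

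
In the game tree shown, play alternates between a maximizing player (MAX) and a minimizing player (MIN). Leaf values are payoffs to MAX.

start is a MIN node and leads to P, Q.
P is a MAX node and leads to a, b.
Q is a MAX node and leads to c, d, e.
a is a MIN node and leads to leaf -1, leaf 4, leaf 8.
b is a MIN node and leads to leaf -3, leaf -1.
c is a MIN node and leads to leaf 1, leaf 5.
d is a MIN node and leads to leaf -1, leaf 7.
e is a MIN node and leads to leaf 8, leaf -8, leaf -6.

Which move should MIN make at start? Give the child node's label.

P

a (MIN): min(-1, 4, 8) = -1
b (MIN): min(-3, -1) = -3
P (MAX): max(-1, -3) = -1
c (MIN): min(1, 5) = 1
d (MIN): min(-1, 7) = -1
e (MIN): min(8, -8, -6) = -8
Q (MAX): max(1, -1, -8) = 1
start (MIN): min(-1, 1) = -1
MIN at start wants the lowest of {P=-1, Q=1}, so chooses P.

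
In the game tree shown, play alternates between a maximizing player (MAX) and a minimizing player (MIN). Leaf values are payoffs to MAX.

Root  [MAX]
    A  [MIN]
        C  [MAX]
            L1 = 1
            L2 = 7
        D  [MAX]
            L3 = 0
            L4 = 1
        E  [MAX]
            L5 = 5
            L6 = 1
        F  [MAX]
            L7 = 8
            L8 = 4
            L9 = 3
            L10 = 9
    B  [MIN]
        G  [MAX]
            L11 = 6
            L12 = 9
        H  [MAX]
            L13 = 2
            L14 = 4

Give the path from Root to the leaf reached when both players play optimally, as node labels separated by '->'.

C (MAX): max(1, 7) = 7
D (MAX): max(0, 1) = 1
E (MAX): max(5, 1) = 5
F (MAX): max(8, 4, 3, 9) = 9
A (MIN): min(7, 1, 5, 9) = 1
G (MAX): max(6, 9) = 9
H (MAX): max(2, 4) = 4
B (MIN): min(9, 4) = 4
Root (MAX): max(1, 4) = 4
At Root, MAX picks B (highest: 4).
At B, MIN picks H (lowest: 4).
At H, MAX picks L14 (highest: 4).
Terminal value 4.

Root -> B -> H -> L14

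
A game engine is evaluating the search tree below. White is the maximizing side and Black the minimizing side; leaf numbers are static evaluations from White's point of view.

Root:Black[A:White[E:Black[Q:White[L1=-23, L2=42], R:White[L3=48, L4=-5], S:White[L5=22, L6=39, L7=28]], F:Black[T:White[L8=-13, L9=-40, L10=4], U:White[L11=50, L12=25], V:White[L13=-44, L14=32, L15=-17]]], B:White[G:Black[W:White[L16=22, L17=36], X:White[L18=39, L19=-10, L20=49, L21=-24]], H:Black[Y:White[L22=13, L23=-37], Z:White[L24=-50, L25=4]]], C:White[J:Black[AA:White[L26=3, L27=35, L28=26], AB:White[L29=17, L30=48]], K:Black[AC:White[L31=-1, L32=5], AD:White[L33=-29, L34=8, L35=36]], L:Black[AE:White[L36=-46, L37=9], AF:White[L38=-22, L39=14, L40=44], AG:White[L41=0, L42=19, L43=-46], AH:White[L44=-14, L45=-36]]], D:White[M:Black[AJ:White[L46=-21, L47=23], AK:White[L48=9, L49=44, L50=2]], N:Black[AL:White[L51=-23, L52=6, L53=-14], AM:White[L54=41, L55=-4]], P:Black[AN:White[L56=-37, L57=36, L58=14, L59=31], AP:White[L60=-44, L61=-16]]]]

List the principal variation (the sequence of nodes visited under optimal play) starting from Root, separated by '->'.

Root -> D -> M -> AJ -> L47

Q (White): max(-23, 42) = 42
R (White): max(48, -5) = 48
S (White): max(22, 39, 28) = 39
E (Black): min(42, 48, 39) = 39
T (White): max(-13, -40, 4) = 4
U (White): max(50, 25) = 50
V (White): max(-44, 32, -17) = 32
F (Black): min(4, 50, 32) = 4
A (White): max(39, 4) = 39
W (White): max(22, 36) = 36
X (White): max(39, -10, 49, -24) = 49
G (Black): min(36, 49) = 36
Y (White): max(13, -37) = 13
Z (White): max(-50, 4) = 4
H (Black): min(13, 4) = 4
B (White): max(36, 4) = 36
AA (White): max(3, 35, 26) = 35
AB (White): max(17, 48) = 48
J (Black): min(35, 48) = 35
AC (White): max(-1, 5) = 5
AD (White): max(-29, 8, 36) = 36
K (Black): min(5, 36) = 5
AE (White): max(-46, 9) = 9
AF (White): max(-22, 14, 44) = 44
AG (White): max(0, 19, -46) = 19
AH (White): max(-14, -36) = -14
L (Black): min(9, 44, 19, -14) = -14
C (White): max(35, 5, -14) = 35
AJ (White): max(-21, 23) = 23
AK (White): max(9, 44, 2) = 44
M (Black): min(23, 44) = 23
AL (White): max(-23, 6, -14) = 6
AM (White): max(41, -4) = 41
N (Black): min(6, 41) = 6
AN (White): max(-37, 36, 14, 31) = 36
AP (White): max(-44, -16) = -16
P (Black): min(36, -16) = -16
D (White): max(23, 6, -16) = 23
Root (Black): min(39, 36, 35, 23) = 23
At Root, Black picks D (lowest: 23).
At D, White picks M (highest: 23).
At M, Black picks AJ (lowest: 23).
At AJ, White picks L47 (highest: 23).
Terminal value 23.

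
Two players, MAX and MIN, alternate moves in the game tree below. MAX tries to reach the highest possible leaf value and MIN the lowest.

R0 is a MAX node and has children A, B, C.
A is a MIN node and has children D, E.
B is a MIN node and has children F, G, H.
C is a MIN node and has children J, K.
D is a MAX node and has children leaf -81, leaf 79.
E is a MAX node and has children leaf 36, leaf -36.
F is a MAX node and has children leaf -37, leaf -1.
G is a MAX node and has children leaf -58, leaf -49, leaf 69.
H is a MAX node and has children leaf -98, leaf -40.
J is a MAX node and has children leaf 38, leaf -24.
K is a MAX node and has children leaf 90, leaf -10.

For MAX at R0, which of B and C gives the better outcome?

C

F (MAX): max(-37, -1) = -1
G (MAX): max(-58, -49, 69) = 69
H (MAX): max(-98, -40) = -40
B (MIN): min(-1, 69, -40) = -40
J (MAX): max(38, -24) = 38
K (MAX): max(90, -10) = 90
C (MIN): min(38, 90) = 38
MAX prefers the higher value; B=-40, C=38. C is better since 38 > -40.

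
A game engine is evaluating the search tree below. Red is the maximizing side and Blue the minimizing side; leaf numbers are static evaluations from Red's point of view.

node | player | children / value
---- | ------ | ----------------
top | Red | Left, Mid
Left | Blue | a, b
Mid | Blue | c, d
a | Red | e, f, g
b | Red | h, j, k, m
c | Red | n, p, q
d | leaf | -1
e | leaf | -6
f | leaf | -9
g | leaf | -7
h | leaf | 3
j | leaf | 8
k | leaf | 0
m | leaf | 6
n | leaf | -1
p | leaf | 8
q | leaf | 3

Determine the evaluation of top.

-1

a (Red): max(-6, -9, -7) = -6
b (Red): max(3, 8, 0, 6) = 8
Left (Blue): min(-6, 8) = -6
c (Red): max(-1, 8, 3) = 8
Mid (Blue): min(8, -1) = -1
top (Red): max(-6, -1) = -1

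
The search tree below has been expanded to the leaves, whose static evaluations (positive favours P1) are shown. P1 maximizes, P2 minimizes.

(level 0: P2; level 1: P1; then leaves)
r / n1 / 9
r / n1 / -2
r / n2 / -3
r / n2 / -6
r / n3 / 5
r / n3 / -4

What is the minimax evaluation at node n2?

n2 (P1): max(-3, -6) = -3

-3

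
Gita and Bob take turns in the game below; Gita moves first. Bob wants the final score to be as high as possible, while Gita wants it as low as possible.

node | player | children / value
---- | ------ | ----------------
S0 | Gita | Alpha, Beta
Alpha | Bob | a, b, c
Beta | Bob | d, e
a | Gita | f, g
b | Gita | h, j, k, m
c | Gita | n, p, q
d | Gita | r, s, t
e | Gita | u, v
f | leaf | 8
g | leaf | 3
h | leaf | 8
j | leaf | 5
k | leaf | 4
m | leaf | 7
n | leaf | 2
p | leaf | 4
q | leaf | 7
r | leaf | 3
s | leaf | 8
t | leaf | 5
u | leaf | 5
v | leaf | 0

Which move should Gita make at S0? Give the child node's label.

a (Gita): min(8, 3) = 3
b (Gita): min(8, 5, 4, 7) = 4
c (Gita): min(2, 4, 7) = 2
Alpha (Bob): max(3, 4, 2) = 4
d (Gita): min(3, 8, 5) = 3
e (Gita): min(5, 0) = 0
Beta (Bob): max(3, 0) = 3
S0 (Gita): min(4, 3) = 3
Gita at S0 wants the lowest of {Alpha=4, Beta=3}, so chooses Beta.

Beta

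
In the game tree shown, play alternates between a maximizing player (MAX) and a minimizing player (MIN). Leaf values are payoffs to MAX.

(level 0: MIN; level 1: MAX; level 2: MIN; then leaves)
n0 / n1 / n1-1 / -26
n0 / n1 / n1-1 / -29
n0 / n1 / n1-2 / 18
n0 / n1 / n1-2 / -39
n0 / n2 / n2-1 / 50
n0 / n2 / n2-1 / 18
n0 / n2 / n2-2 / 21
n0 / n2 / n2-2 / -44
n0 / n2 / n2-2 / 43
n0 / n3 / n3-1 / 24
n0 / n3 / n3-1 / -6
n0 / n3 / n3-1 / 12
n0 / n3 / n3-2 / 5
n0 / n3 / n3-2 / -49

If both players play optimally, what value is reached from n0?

-29

n1-1 (MIN): min(-26, -29) = -29
n1-2 (MIN): min(18, -39) = -39
n1 (MAX): max(-29, -39) = -29
n2-1 (MIN): min(50, 18) = 18
n2-2 (MIN): min(21, -44, 43) = -44
n2 (MAX): max(18, -44) = 18
n3-1 (MIN): min(24, -6, 12) = -6
n3-2 (MIN): min(5, -49) = -49
n3 (MAX): max(-6, -49) = -6
n0 (MIN): min(-29, 18, -6) = -29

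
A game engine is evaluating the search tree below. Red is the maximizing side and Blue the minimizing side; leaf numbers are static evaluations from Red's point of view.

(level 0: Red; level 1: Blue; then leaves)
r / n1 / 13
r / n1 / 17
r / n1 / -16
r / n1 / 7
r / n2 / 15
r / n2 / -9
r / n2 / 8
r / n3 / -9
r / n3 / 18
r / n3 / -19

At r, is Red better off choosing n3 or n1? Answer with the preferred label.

n3 (Blue): min(-9, 18, -19) = -19
n1 (Blue): min(13, 17, -16, 7) = -16
Red prefers the higher value; n3=-19, n1=-16. n1 is better since -16 > -19.

n1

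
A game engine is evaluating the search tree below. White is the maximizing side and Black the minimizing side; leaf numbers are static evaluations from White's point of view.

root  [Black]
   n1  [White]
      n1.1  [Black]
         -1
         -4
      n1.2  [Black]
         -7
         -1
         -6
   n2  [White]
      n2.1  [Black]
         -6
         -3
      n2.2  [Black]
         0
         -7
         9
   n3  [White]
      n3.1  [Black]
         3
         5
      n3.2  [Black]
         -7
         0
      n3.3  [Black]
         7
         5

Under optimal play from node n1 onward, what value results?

n1.1 (Black): min(-1, -4) = -4
n1.2 (Black): min(-7, -1, -6) = -7
n1 (White): max(-4, -7) = -4

-4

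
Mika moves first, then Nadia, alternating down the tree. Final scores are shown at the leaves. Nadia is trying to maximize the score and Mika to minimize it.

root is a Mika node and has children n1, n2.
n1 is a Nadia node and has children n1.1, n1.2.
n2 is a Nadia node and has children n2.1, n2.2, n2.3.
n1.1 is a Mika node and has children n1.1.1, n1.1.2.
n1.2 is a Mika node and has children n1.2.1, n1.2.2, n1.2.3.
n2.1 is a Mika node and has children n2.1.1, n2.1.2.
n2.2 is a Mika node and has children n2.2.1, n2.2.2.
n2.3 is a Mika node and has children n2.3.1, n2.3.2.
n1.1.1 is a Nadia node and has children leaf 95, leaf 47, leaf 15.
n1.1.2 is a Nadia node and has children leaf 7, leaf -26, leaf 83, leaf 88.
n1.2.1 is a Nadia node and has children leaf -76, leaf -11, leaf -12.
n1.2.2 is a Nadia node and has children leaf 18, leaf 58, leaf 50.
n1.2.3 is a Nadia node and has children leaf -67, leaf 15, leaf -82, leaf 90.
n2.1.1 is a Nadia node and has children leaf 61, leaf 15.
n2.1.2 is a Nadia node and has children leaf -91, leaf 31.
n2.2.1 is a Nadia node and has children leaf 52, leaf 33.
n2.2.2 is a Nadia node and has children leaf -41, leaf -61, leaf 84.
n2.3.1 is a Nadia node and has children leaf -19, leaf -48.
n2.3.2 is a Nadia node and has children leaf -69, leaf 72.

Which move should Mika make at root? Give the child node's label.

n1.1.1 (Nadia): max(95, 47, 15) = 95
n1.1.2 (Nadia): max(7, -26, 83, 88) = 88
n1.1 (Mika): min(95, 88) = 88
n1.2.1 (Nadia): max(-76, -11, -12) = -11
n1.2.2 (Nadia): max(18, 58, 50) = 58
n1.2.3 (Nadia): max(-67, 15, -82, 90) = 90
n1.2 (Mika): min(-11, 58, 90) = -11
n1 (Nadia): max(88, -11) = 88
n2.1.1 (Nadia): max(61, 15) = 61
n2.1.2 (Nadia): max(-91, 31) = 31
n2.1 (Mika): min(61, 31) = 31
n2.2.1 (Nadia): max(52, 33) = 52
n2.2.2 (Nadia): max(-41, -61, 84) = 84
n2.2 (Mika): min(52, 84) = 52
n2.3.1 (Nadia): max(-19, -48) = -19
n2.3.2 (Nadia): max(-69, 72) = 72
n2.3 (Mika): min(-19, 72) = -19
n2 (Nadia): max(31, 52, -19) = 52
root (Mika): min(88, 52) = 52
Mika at root wants the lowest of {n1=88, n2=52}, so chooses n2.

n2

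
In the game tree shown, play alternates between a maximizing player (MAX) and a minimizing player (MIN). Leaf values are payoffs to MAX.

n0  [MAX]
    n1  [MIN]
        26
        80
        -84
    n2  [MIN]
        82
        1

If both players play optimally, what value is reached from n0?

1

n1 (MIN): min(26, 80, -84) = -84
n2 (MIN): min(82, 1) = 1
n0 (MAX): max(-84, 1) = 1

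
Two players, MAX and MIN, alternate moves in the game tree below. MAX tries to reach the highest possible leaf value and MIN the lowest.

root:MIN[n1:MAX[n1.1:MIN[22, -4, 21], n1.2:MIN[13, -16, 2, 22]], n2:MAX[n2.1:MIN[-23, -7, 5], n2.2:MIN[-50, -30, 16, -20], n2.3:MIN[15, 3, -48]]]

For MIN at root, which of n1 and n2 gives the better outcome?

n2

n1.1 (MIN): min(22, -4, 21) = -4
n1.2 (MIN): min(13, -16, 2, 22) = -16
n1 (MAX): max(-4, -16) = -4
n2.1 (MIN): min(-23, -7, 5) = -23
n2.2 (MIN): min(-50, -30, 16, -20) = -50
n2.3 (MIN): min(15, 3, -48) = -48
n2 (MAX): max(-23, -50, -48) = -23
MIN prefers the lower value; n1=-4, n2=-23. n2 is better since -23 < -4.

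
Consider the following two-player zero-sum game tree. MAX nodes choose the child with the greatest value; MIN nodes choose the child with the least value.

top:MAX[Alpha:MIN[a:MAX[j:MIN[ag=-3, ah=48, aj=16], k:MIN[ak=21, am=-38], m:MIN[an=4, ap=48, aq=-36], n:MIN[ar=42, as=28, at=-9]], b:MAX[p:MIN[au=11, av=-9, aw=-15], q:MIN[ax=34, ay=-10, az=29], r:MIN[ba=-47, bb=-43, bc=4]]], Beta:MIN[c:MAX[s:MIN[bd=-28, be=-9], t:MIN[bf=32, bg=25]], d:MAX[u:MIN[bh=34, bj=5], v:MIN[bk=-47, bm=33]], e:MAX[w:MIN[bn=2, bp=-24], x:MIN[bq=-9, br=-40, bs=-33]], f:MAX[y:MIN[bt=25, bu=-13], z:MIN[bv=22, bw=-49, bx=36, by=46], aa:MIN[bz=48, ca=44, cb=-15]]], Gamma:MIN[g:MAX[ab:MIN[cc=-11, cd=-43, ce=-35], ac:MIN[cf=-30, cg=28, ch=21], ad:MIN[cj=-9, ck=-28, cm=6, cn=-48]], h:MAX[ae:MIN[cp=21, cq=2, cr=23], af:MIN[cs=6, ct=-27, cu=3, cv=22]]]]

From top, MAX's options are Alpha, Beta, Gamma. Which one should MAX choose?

j (MIN): min(-3, 48, 16) = -3
k (MIN): min(21, -38) = -38
m (MIN): min(4, 48, -36) = -36
n (MIN): min(42, 28, -9) = -9
a (MAX): max(-3, -38, -36, -9) = -3
p (MIN): min(11, -9, -15) = -15
q (MIN): min(34, -10, 29) = -10
r (MIN): min(-47, -43, 4) = -47
b (MAX): max(-15, -10, -47) = -10
Alpha (MIN): min(-3, -10) = -10
s (MIN): min(-28, -9) = -28
t (MIN): min(32, 25) = 25
c (MAX): max(-28, 25) = 25
u (MIN): min(34, 5) = 5
v (MIN): min(-47, 33) = -47
d (MAX): max(5, -47) = 5
w (MIN): min(2, -24) = -24
x (MIN): min(-9, -40, -33) = -40
e (MAX): max(-24, -40) = -24
y (MIN): min(25, -13) = -13
z (MIN): min(22, -49, 36, 46) = -49
aa (MIN): min(48, 44, -15) = -15
f (MAX): max(-13, -49, -15) = -13
Beta (MIN): min(25, 5, -24, -13) = -24
ab (MIN): min(-11, -43, -35) = -43
ac (MIN): min(-30, 28, 21) = -30
ad (MIN): min(-9, -28, 6, -48) = -48
g (MAX): max(-43, -30, -48) = -30
ae (MIN): min(21, 2, 23) = 2
af (MIN): min(6, -27, 3, 22) = -27
h (MAX): max(2, -27) = 2
Gamma (MIN): min(-30, 2) = -30
top (MAX): max(-10, -24, -30) = -10
MAX at top wants the highest of {Alpha=-10, Beta=-24, Gamma=-30}, so chooses Alpha.

Alpha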